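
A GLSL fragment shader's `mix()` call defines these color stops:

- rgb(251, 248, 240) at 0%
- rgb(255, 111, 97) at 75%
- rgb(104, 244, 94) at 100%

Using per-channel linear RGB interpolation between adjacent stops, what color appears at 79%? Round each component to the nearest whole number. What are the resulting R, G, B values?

(231, 132, 97)

79% lies between the 75% and 100% stops, so the local fraction is t = (79 − 75)/(100 − 75) = 4/25 ≈ 0.16.
R = 255 + 0.16 × (104 − 255) = 230.84 → 231
G = 111 + 0.16 × (244 − 111) = 132.28 → 132
B = 97 + 0.16 × (94 − 97) = 96.52 → 97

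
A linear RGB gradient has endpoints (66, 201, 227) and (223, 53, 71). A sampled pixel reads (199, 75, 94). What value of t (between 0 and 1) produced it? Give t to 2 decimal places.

0.85

Invert the lerp on the R channel (largest span, 157): t = (199 − 66) / (223 − 66) = 133/157 = 0.84713.
Check on G: (75 − 201)/(53 − 201) = 0.8514 ✓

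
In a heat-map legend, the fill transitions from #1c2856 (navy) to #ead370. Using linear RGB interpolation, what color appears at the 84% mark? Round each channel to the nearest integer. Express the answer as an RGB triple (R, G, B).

#1c2856 → (28, 40, 86); #ead370 → (234, 211, 112).
84% corresponds to t = 0.84.
R = 28 + 0.84 × (234 − 28) = 28 + 0.84 × 206 = 201.04 → 201
G = 40 + 0.84 × (211 − 40) = 40 + 0.84 × 171 = 183.64 → 184
B = 86 + 0.84 × (112 − 86) = 86 + 0.84 × 26 = 107.84 → 108

(201, 184, 108)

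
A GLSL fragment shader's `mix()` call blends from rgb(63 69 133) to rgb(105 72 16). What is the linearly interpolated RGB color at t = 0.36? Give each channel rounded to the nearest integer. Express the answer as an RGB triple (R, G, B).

R = 63 + 0.36 × (105 − 63) = 63 + 0.36 × 42 = 78.12 → 78
G = 69 + 0.36 × (72 − 69) = 69 + 0.36 × 3 = 70.08 → 70
B = 133 + 0.36 × (16 − 133) = 133 + 0.36 × -117 = 90.88 → 91

(78, 70, 91)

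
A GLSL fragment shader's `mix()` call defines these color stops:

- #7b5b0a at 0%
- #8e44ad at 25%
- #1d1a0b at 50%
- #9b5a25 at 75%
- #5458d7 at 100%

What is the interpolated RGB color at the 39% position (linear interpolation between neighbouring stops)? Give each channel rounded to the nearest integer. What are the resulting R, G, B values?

(79, 44, 82)

39% lies between the 25% and 50% stops, so the local fraction is t = (39 − 25)/(50 − 25) = 14/25 ≈ 0.56.
#8e44ad → (142, 68, 173); #1d1a0b → (29, 26, 11).
R = 142 + 0.56 × (29 − 142) = 78.72 → 79
G = 68 + 0.56 × (26 − 68) = 44.48 → 44
B = 173 + 0.56 × (11 − 173) = 82.28 → 82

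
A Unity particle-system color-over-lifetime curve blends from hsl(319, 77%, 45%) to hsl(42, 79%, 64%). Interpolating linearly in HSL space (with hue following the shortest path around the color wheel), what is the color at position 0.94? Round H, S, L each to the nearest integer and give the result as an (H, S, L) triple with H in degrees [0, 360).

Hue: 42 − 319 = -277°, but |-277| > 180 so the shorter arc goes the other way: Δh = -277 + 360 = 83°.
H = 319 + 0.94 × (83) = 397.02 → 397 → 397 mod 360 = 37°
S = 77 + 0.94 × (79 − 77) = 78.88 → 79%
L = 45 + 0.94 × (64 − 45) = 62.86 → 63%

(37, 79, 63)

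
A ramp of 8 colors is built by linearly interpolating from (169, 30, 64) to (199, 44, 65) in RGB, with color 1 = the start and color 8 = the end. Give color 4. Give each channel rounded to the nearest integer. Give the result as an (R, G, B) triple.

With 8 swatches and endpoints inclusive, swatch 4 sits at t = (4 − 1)/(8 − 1) = 3/7 ≈ 0.4286.
R = 169 + 0.4286 × (199 − 169) = 181.858 → 182
G = 30 + 0.4286 × (44 − 30) = 36 → 36
B = 64 + 0.4286 × (65 − 64) = 64.429 → 64

(182, 36, 64)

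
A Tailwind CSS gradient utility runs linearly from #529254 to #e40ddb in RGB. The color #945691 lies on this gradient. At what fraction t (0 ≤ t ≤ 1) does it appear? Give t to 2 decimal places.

Invert the lerp on the R channel (largest span, 146): t = (148 − 82) / (228 − 82) = 66/146 = 0.45205.
Check on G: (86 − 146)/(13 − 146) = 0.4511 ✓

0.45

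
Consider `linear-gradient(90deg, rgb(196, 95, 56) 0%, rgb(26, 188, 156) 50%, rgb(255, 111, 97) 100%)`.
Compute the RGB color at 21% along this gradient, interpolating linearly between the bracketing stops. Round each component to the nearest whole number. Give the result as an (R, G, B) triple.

(125, 134, 98)

21% lies between the 0% and 50% stops, so the local fraction is t = (21 − 0)/(50 − 0) = 21/50 ≈ 0.42.
R = 196 + 0.42 × (26 − 196) = 124.6 → 125
G = 95 + 0.42 × (188 − 95) = 134.06 → 134
B = 56 + 0.42 × (156 − 56) = 98 → 98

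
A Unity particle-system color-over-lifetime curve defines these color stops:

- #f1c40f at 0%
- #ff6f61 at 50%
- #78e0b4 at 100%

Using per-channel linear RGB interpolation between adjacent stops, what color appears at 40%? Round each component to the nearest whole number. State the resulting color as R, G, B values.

40% lies between the 0% and 50% stops, so the local fraction is t = (40 − 0)/(50 − 0) = 40/50 ≈ 0.8.
#f1c40f → (241, 196, 15); #ff6f61 → (255, 111, 97).
R = 241 + 0.8 × (255 − 241) = 252.2 → 252
G = 196 + 0.8 × (111 − 196) = 128 → 128
B = 15 + 0.8 × (97 − 15) = 80.6 → 81

(252, 128, 81)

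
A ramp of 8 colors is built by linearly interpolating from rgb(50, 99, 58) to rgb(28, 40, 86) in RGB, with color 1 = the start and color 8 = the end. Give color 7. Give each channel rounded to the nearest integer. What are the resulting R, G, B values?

(31, 48, 82)

With 8 swatches and endpoints inclusive, swatch 7 sits at t = (7 − 1)/(8 − 1) = 6/7 ≈ 0.8571.
R = 50 + 0.8571 × (28 − 50) = 31.144 → 31
G = 99 + 0.8571 × (40 − 99) = 48.431 → 48
B = 58 + 0.8571 × (86 − 58) = 81.999 → 82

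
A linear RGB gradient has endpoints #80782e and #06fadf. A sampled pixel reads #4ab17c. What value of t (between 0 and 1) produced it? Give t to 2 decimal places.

0.44

Invert the lerp on the B channel (largest span, 177): t = (124 − 46) / (223 − 46) = 78/177 = 0.44068.
Check on R: (74 − 128)/(6 − 128) = 0.4426 ✓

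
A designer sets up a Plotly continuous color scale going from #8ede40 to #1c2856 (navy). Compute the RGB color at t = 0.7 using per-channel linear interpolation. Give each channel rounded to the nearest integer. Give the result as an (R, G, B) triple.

(62, 95, 79)

#8ede40 → (142, 222, 64); #1c2856 → (28, 40, 86).
R = 142 + 0.7 × (28 − 142) = 142 + 0.7 × -114 = 62.2 → 62
G = 222 + 0.7 × (40 − 222) = 222 + 0.7 × -182 = 94.6 → 95
B = 64 + 0.7 × (86 − 64) = 64 + 0.7 × 22 = 79.4 → 79
So the blended color is (62, 95, 79), about #3e5f4f.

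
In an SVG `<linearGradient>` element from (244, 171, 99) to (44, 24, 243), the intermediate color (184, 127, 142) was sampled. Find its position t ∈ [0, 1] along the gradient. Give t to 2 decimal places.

0.30

Invert the lerp on the R channel (largest span, 200): t = (184 − 244) / (44 − 244) = -60/-200 = 0.3.
Check on G: (127 − 171)/(24 − 171) = 0.2993 ✓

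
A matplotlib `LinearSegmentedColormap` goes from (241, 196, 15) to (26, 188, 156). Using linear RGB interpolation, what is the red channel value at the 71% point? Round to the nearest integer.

88

R = 241 + 0.71 × (26 − 241) = 88.35 → 88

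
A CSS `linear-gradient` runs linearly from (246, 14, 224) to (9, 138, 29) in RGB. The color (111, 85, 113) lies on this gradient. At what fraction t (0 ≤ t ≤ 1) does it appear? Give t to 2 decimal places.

0.57

Invert the lerp on the R channel (largest span, 237): t = (111 − 246) / (9 − 246) = -135/-237 = 0.56962.
Check on G: (85 − 14)/(138 − 14) = 0.5726 ✓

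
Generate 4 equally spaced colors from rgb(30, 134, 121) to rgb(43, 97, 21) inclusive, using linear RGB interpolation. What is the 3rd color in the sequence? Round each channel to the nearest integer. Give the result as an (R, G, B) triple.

With 4 swatches and endpoints inclusive, swatch 3 sits at t = (3 − 1)/(4 − 1) = 2/3 ≈ 0.6667.
R = 30 + 0.6667 × (43 − 30) = 38.667 → 39
G = 134 + 0.6667 × (97 − 134) = 109.332 → 109
B = 121 + 0.6667 × (21 − 121) = 54.33 → 54

(39, 109, 54)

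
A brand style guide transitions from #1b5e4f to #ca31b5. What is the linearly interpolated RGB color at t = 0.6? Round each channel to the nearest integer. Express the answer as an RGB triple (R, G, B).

(132, 67, 140)

#1b5e4f → (27, 94, 79); #ca31b5 → (202, 49, 181).
R = 27 + 0.6 × (202 − 27) = 27 + 0.6 × 175 = 132 → 132
G = 94 + 0.6 × (49 − 94) = 94 + 0.6 × -45 = 67 → 67
B = 79 + 0.6 × (181 − 79) = 79 + 0.6 × 102 = 140.2 → 140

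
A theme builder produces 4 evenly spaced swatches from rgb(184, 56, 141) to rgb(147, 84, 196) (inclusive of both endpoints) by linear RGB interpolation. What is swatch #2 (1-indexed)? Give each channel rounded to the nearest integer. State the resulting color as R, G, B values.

With 4 swatches and endpoints inclusive, swatch 2 sits at t = (2 − 1)/(4 − 1) = 1/3 ≈ 0.3333.
R = 184 + 0.3333 × (147 − 184) = 171.668 → 172
G = 56 + 0.3333 × (84 − 56) = 65.332 → 65
B = 141 + 0.3333 × (196 − 141) = 159.332 → 159

(172, 65, 159)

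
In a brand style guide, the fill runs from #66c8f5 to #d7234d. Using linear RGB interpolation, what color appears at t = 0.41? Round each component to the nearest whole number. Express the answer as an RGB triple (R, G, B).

#66c8f5 → (102, 200, 245); #d7234d → (215, 35, 77).
R = 102 + 0.41 × (215 − 102) = 102 + 0.41 × 113 = 148.33 → 148
G = 200 + 0.41 × (35 − 200) = 200 + 0.41 × -165 = 132.35 → 132
B = 245 + 0.41 × (77 − 245) = 245 + 0.41 × -168 = 176.12 → 176
So the blended color is (148, 132, 176), about #9484b0.

(148, 132, 176)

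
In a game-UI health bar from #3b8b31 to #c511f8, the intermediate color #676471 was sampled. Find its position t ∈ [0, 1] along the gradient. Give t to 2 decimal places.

0.32

Invert the lerp on the B channel (largest span, 199): t = (113 − 49) / (248 − 49) = 64/199 = 0.32161.
Check on R: (103 − 59)/(197 − 59) = 0.3188 ✓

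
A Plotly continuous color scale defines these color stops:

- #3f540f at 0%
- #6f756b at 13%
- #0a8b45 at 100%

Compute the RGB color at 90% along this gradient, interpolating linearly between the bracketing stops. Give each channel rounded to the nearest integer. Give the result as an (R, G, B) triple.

90% lies between the 13% and 100% stops, so the local fraction is t = (90 − 13)/(100 − 13) = 77/87 ≈ 0.8851.
#6f756b → (111, 117, 107); #0a8b45 → (10, 139, 69).
R = 111 + 0.8851 × (10 − 111) = 21.605 → 22
G = 117 + 0.8851 × (139 − 117) = 136.472 → 136
B = 107 + 0.8851 × (69 − 107) = 73.366 → 73

(22, 136, 73)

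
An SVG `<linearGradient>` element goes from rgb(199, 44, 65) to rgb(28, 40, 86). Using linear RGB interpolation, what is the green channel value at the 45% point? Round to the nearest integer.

42

G = 44 + 0.45 × (40 − 44) = 42.2 → 42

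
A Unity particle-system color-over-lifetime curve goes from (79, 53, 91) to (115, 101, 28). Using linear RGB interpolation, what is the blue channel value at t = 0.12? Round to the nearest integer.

83

B = 91 + 0.12 × (28 − 91) = 83.44 → 83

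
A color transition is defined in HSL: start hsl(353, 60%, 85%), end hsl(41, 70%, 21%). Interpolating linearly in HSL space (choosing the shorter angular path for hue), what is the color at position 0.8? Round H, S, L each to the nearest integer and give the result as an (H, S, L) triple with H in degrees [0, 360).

Hue: 41 − 353 = -312°, but |-312| > 180 so the shorter arc goes the other way: Δh = -312 + 360 = 48°.
H = 353 + 0.8 × (48) = 391.4 → 391 → 391 mod 360 = 31°
S = 60 + 0.8 × (70 − 60) = 68 → 68%
L = 85 + 0.8 × (21 − 85) = 33.8 → 34%

(31, 68, 34)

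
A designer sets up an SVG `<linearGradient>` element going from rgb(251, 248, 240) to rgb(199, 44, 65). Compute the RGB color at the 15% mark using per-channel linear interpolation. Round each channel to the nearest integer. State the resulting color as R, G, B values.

(243, 217, 214)

15% corresponds to t = 0.15.
R = 251 + 0.15 × (199 − 251) = 251 + 0.15 × -52 = 243.2 → 243
G = 248 + 0.15 × (44 − 248) = 248 + 0.15 × -204 = 217.4 → 217
B = 240 + 0.15 × (65 − 240) = 240 + 0.15 × -175 = 213.75 → 214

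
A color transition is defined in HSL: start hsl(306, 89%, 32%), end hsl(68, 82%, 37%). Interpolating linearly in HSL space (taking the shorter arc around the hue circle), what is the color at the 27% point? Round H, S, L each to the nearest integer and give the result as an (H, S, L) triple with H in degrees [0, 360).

(339, 87, 33)

Hue: 68 − 306 = -238°, but |-238| > 180 so the shorter arc goes the other way: Δh = -238 + 360 = 122°.
H = 306 + 0.27 × (122) = 338.94 → 339°
S = 89 + 0.27 × (82 − 89) = 87.11 → 87%
L = 32 + 0.27 × (37 − 32) = 33.35 → 33%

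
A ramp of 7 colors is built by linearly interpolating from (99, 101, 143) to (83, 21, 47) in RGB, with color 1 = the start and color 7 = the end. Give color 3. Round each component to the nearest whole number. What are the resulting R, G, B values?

(94, 74, 111)

With 7 swatches and endpoints inclusive, swatch 3 sits at t = (3 − 1)/(7 − 1) = 2/6 ≈ 0.3333.
R = 99 + 0.3333 × (83 − 99) = 93.667 → 94
G = 101 + 0.3333 × (21 − 101) = 74.336 → 74
B = 143 + 0.3333 × (47 − 143) = 111.003 → 111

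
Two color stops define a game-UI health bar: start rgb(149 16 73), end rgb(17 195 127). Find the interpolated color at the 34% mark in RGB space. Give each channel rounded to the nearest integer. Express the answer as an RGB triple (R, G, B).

(104, 77, 91)

34% corresponds to t = 0.34.
R = 149 + 0.34 × (17 − 149) = 149 + 0.34 × -132 = 104.12 → 104
G = 16 + 0.34 × (195 − 16) = 16 + 0.34 × 179 = 76.86 → 77
B = 73 + 0.34 × (127 − 73) = 73 + 0.34 × 54 = 91.36 → 91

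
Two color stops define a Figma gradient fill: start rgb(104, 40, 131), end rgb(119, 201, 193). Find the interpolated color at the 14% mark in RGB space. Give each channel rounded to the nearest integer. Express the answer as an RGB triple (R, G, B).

14% corresponds to t = 0.14.
R = 104 + 0.14 × (119 − 104) = 104 + 0.14 × 15 = 106.1 → 106
G = 40 + 0.14 × (201 − 40) = 40 + 0.14 × 161 = 62.54 → 63
B = 131 + 0.14 × (193 − 131) = 131 + 0.14 × 62 = 139.68 → 140

(106, 63, 140)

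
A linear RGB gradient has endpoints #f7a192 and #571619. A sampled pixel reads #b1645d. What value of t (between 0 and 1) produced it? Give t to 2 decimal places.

Invert the lerp on the R channel (largest span, 160): t = (177 − 247) / (87 − 247) = -70/-160 = 0.4375.
Check on G: (100 − 161)/(22 − 161) = 0.4388 ✓

0.44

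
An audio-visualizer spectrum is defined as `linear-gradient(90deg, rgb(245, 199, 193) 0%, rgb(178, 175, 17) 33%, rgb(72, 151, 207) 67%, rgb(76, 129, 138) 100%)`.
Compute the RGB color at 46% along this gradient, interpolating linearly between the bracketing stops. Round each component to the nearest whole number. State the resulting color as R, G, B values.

46% lies between the 33% and 67% stops, so the local fraction is t = (46 − 33)/(67 − 33) = 13/34 ≈ 0.3824.
R = 178 + 0.3824 × (72 − 178) = 137.466 → 137
G = 175 + 0.3824 × (151 − 175) = 165.822 → 166
B = 17 + 0.3824 × (207 − 17) = 89.656 → 90

(137, 166, 90)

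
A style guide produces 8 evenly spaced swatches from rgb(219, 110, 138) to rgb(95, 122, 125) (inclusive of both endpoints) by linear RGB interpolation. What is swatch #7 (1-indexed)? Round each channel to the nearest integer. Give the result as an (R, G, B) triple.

(113, 120, 127)

With 8 swatches and endpoints inclusive, swatch 7 sits at t = (7 − 1)/(8 − 1) = 6/7 ≈ 0.8571.
R = 219 + 0.8571 × (95 − 219) = 112.72 → 113
G = 110 + 0.8571 × (122 − 110) = 120.285 → 120
B = 138 + 0.8571 × (125 − 138) = 126.858 → 127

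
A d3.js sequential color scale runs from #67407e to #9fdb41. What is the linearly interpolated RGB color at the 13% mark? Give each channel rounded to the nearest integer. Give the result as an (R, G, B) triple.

#67407e → (103, 64, 126); #9fdb41 → (159, 219, 65).
13% corresponds to t = 0.13.
R = 103 + 0.13 × (159 − 103) = 103 + 0.13 × 56 = 110.28 → 110
G = 64 + 0.13 × (219 − 64) = 64 + 0.13 × 155 = 84.15 → 84
B = 126 + 0.13 × (65 − 126) = 126 + 0.13 × -61 = 118.07 → 118

(110, 84, 118)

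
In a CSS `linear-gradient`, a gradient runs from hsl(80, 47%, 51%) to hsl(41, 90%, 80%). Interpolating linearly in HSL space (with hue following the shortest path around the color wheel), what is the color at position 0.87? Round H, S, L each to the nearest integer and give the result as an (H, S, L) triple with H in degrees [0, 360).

(46, 84, 76)

Hue arc: Δh = 41 − 80 = -39° (|Δh| ≤ 180, already the shorter path).
H = 80 + 0.87 × (-39) = 46.07 → 46°
S = 47 + 0.87 × (90 − 47) = 84.41 → 84%
L = 51 + 0.87 × (80 − 51) = 76.23 → 76%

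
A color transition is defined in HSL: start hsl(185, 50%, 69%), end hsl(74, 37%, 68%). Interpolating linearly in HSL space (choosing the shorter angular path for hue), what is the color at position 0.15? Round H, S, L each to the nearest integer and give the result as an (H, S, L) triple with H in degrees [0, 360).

Hue arc: Δh = 74 − 185 = -111° (|Δh| ≤ 180, already the shorter path).
H = 185 + 0.15 × (-111) = 168.35 → 168°
S = 50 + 0.15 × (37 − 50) = 48.05 → 48%
L = 69 + 0.15 × (68 − 69) = 68.85 → 69%

(168, 48, 69)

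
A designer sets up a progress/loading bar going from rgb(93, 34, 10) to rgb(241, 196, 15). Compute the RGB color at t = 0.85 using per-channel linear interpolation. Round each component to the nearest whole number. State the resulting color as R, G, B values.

(219, 172, 14)

R = 93 + 0.85 × (241 − 93) = 93 + 0.85 × 148 = 218.8 → 219
G = 34 + 0.85 × (196 − 34) = 34 + 0.85 × 162 = 171.7 → 172
B = 10 + 0.85 × (15 − 10) = 10 + 0.85 × 5 = 14.25 → 14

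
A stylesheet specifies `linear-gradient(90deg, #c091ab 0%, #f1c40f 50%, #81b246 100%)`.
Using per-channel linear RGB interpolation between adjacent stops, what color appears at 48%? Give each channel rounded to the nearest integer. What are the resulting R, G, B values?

48% lies between the 0% and 50% stops, so the local fraction is t = (48 − 0)/(50 − 0) = 48/50 ≈ 0.96.
#c091ab → (192, 145, 171); #f1c40f → (241, 196, 15).
R = 192 + 0.96 × (241 − 192) = 239.04 → 239
G = 145 + 0.96 × (196 − 145) = 193.96 → 194
B = 171 + 0.96 × (15 − 171) = 21.24 → 21

(239, 194, 21)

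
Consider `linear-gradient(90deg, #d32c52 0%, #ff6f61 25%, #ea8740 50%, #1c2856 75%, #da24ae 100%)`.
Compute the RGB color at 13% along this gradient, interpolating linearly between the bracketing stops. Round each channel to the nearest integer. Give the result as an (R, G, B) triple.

13% lies between the 0% and 25% stops, so the local fraction is t = (13 − 0)/(25 − 0) = 13/25 ≈ 0.52.
#d32c52 → (211, 44, 82); #ff6f61 → (255, 111, 97).
R = 211 + 0.52 × (255 − 211) = 233.88 → 234
G = 44 + 0.52 × (111 − 44) = 78.84 → 79
B = 82 + 0.52 × (97 − 82) = 89.8 → 90

(234, 79, 90)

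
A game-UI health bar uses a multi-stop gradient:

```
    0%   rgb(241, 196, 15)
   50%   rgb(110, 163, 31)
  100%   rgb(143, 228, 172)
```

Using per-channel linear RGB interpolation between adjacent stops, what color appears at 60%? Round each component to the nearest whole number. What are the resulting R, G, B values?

60% lies between the 50% and 100% stops, so the local fraction is t = (60 − 50)/(100 − 50) = 10/50 ≈ 0.2.
R = 110 + 0.2 × (143 − 110) = 116.6 → 117
G = 163 + 0.2 × (228 − 163) = 176 → 176
B = 31 + 0.2 × (172 − 31) = 59.2 → 59

(117, 176, 59)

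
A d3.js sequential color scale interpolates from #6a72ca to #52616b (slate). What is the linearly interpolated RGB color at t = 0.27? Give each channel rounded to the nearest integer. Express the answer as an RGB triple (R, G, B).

#6a72ca → (106, 114, 202); #52616b → (82, 97, 107).
R = 106 + 0.27 × (82 − 106) = 106 + 0.27 × -24 = 99.52 → 100
G = 114 + 0.27 × (97 − 114) = 114 + 0.27 × -17 = 109.41 → 109
B = 202 + 0.27 × (107 − 202) = 202 + 0.27 × -95 = 176.35 → 176

(100, 109, 176)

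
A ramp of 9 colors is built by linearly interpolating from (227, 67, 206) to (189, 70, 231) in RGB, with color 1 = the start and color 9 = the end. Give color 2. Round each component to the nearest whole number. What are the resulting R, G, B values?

With 9 swatches and endpoints inclusive, swatch 2 sits at t = (2 − 1)/(9 − 1) = 1/8 ≈ 0.125.
R = 227 + 0.125 × (189 − 227) = 222.25 → 222
G = 67 + 0.125 × (70 − 67) = 67.375 → 67
B = 206 + 0.125 × (231 − 206) = 209.125 → 209

(222, 67, 209)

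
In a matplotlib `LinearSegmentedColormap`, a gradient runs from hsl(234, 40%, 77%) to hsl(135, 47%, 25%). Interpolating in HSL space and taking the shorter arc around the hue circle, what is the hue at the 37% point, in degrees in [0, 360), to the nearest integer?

197

Hue arc: Δh = 135 − 234 = -99° (|Δh| ≤ 180, already the shorter path).
H = 234 + 0.37 × (-99) = 197.37 → 197°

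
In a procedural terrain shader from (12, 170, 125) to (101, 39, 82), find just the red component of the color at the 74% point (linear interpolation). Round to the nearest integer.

R = 12 + 0.74 × (101 − 12) = 77.86 → 78

78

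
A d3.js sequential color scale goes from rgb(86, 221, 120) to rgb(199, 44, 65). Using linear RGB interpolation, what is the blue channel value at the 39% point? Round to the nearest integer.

B = 120 + 0.39 × (65 − 120) = 98.55 → 99

99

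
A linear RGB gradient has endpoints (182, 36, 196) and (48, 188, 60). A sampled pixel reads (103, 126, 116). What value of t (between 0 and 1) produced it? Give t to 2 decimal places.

Invert the lerp on the G channel (largest span, 152): t = (126 − 36) / (188 − 36) = 90/152 = 0.59211.
Check on R: (103 − 182)/(48 − 182) = 0.5896 ✓

0.59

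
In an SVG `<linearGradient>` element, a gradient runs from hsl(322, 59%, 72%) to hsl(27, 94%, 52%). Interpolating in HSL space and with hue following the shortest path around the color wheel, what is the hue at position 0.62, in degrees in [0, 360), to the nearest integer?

Hue: 27 − 322 = -295°, but |-295| > 180 so the shorter arc goes the other way: Δh = -295 + 360 = 65°.
H = 322 + 0.62 × (65) = 362.3 → 362 → 362 mod 360 = 2°

2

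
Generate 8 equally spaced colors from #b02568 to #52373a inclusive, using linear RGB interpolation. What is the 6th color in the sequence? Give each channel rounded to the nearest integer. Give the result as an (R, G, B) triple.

(109, 50, 71)

With 8 swatches and endpoints inclusive, swatch 6 sits at t = (6 − 1)/(8 − 1) = 5/7 ≈ 0.7143.
#b02568 → (176, 37, 104); #52373a → (82, 55, 58).
R = 176 + 0.7143 × (82 − 176) = 108.856 → 109
G = 37 + 0.7143 × (55 − 37) = 49.857 → 50
B = 104 + 0.7143 × (58 − 104) = 71.142 → 71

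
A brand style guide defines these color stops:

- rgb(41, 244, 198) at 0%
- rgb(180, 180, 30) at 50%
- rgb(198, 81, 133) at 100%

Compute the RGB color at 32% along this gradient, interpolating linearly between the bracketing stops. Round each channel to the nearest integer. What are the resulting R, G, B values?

(130, 203, 90)

32% lies between the 0% and 50% stops, so the local fraction is t = (32 − 0)/(50 − 0) = 32/50 ≈ 0.64.
R = 41 + 0.64 × (180 − 41) = 129.96 → 130
G = 244 + 0.64 × (180 − 244) = 203.04 → 203
B = 198 + 0.64 × (30 − 198) = 90.48 → 90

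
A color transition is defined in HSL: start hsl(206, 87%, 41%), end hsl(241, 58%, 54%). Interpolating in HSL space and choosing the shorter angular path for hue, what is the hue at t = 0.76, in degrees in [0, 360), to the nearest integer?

233

Hue arc: Δh = 241 − 206 = 35° (|Δh| ≤ 180, already the shorter path).
H = 206 + 0.76 × (35) = 232.6 → 233°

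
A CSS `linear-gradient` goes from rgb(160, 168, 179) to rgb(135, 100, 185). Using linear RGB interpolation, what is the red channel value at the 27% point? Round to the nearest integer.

R = 160 + 0.27 × (135 − 160) = 153.25 → 153

153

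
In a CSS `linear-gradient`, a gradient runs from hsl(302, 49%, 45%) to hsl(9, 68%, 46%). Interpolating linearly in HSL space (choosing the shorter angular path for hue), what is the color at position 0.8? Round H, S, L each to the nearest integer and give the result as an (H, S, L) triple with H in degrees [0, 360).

(356, 64, 46)

Hue: 9 − 302 = -293°, but |-293| > 180 so the shorter arc goes the other way: Δh = -293 + 360 = 67°.
H = 302 + 0.8 × (67) = 355.6 → 356°
S = 49 + 0.8 × (68 − 49) = 64.2 → 64%
L = 45 + 0.8 × (46 − 45) = 45.8 → 46%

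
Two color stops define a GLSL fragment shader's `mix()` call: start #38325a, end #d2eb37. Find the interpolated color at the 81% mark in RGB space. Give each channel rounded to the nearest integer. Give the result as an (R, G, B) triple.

(181, 200, 62)

#38325a → (56, 50, 90); #d2eb37 → (210, 235, 55).
81% corresponds to t = 0.81.
R = 56 + 0.81 × (210 − 56) = 56 + 0.81 × 154 = 180.74 → 181
G = 50 + 0.81 × (235 − 50) = 50 + 0.81 × 185 = 199.85 → 200
B = 90 + 0.81 × (55 − 90) = 90 + 0.81 × -35 = 61.65 → 62
So the blended color is (181, 200, 62), about #b5c83e.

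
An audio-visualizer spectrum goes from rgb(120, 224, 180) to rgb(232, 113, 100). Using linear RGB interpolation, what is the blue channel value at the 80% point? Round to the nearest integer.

116

B = 180 + 0.8 × (100 − 180) = 116 → 116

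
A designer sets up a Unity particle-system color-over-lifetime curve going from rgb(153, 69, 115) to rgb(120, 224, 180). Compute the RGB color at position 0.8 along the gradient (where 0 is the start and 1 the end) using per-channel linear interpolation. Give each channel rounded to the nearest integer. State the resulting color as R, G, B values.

(127, 193, 167)

R = 153 + 0.8 × (120 − 153) = 153 + 0.8 × -33 = 126.6 → 127
G = 69 + 0.8 × (224 − 69) = 69 + 0.8 × 155 = 193 → 193
B = 115 + 0.8 × (180 − 115) = 115 + 0.8 × 65 = 167 → 167
So the blended color is (127, 193, 167), about #7fc1a7.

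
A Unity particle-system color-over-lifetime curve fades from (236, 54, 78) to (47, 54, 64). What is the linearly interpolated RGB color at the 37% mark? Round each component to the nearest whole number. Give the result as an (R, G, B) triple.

37% corresponds to t = 0.37.
R = 236 + 0.37 × (47 − 236) = 236 + 0.37 × -189 = 166.07 → 166
G = 54 + 0.37 × (54 − 54) = 54 + 0.37 × 0 = 54 → 54
B = 78 + 0.37 × (64 − 78) = 78 + 0.37 × -14 = 72.82 → 73

(166, 54, 73)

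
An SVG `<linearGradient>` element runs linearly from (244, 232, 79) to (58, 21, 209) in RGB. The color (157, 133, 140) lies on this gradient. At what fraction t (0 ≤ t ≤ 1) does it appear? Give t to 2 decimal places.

Invert the lerp on the G channel (largest span, 211): t = (133 − 232) / (21 − 232) = -99/-211 = 0.46919.
Check on R: (157 − 244)/(58 − 244) = 0.4677 ✓

0.47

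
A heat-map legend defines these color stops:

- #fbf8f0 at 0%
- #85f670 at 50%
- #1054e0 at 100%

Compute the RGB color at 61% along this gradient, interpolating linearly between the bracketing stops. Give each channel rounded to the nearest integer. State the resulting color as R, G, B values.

(107, 210, 137)

61% lies between the 50% and 100% stops, so the local fraction is t = (61 − 50)/(100 − 50) = 11/50 ≈ 0.22.
#85f670 → (133, 246, 112); #1054e0 → (16, 84, 224).
R = 133 + 0.22 × (16 − 133) = 107.26 → 107
G = 246 + 0.22 × (84 − 246) = 210.36 → 210
B = 112 + 0.22 × (224 − 112) = 136.64 → 137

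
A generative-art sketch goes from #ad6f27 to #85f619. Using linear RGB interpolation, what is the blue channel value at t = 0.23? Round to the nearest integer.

B₁ = 39 (from #ad6f27), B₂ = 25 (from #85f619).
B = 39 + 0.23 × (25 − 39) = 35.78 → 36

36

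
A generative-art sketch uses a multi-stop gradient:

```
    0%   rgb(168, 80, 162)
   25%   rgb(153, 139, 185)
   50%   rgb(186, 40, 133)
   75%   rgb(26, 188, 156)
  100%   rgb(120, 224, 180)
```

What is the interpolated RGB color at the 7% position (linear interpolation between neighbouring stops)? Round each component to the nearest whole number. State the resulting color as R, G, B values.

(164, 97, 168)

7% lies between the 0% and 25% stops, so the local fraction is t = (7 − 0)/(25 − 0) = 7/25 ≈ 0.28.
R = 168 + 0.28 × (153 − 168) = 163.8 → 164
G = 80 + 0.28 × (139 − 80) = 96.52 → 97
B = 162 + 0.28 × (185 − 162) = 168.44 → 168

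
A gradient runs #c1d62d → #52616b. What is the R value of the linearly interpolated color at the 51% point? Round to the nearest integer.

R₁ = 193 (from #c1d62d), R₂ = 82 (from #52616b).
R = 193 + 0.51 × (82 − 193) = 136.39 → 136

136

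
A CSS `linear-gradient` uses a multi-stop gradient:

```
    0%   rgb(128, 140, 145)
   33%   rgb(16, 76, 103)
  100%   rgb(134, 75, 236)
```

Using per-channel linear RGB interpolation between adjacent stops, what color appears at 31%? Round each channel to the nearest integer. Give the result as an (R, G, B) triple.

31% lies between the 0% and 33% stops, so the local fraction is t = (31 − 0)/(33 − 0) = 31/33 ≈ 0.9394.
R = 128 + 0.9394 × (16 − 128) = 22.787 → 23
G = 140 + 0.9394 × (76 − 140) = 79.878 → 80
B = 145 + 0.9394 × (103 − 145) = 105.545 → 106

(23, 80, 106)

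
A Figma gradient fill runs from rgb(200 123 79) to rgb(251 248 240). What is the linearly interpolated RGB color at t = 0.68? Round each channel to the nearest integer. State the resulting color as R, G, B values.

(235, 208, 188)

R = 200 + 0.68 × (251 − 200) = 200 + 0.68 × 51 = 234.68 → 235
G = 123 + 0.68 × (248 − 123) = 123 + 0.68 × 125 = 208 → 208
B = 79 + 0.68 × (240 − 79) = 79 + 0.68 × 161 = 188.48 → 188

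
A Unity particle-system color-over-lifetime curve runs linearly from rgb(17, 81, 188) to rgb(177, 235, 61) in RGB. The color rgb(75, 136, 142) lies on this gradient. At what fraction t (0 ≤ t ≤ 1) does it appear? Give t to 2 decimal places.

0.36

Invert the lerp on the R channel (largest span, 160): t = (75 − 17) / (177 − 17) = 58/160 = 0.3625.
Check on G: (136 − 81)/(235 − 81) = 0.3571 ✓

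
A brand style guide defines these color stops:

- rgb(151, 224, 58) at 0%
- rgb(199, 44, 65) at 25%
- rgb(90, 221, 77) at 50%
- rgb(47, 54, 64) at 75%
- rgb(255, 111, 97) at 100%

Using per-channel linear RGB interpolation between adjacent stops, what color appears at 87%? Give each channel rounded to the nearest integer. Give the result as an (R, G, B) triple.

87% lies between the 75% and 100% stops, so the local fraction is t = (87 − 75)/(100 − 75) = 12/25 ≈ 0.48.
R = 47 + 0.48 × (255 − 47) = 146.84 → 147
G = 54 + 0.48 × (111 − 54) = 81.36 → 81
B = 64 + 0.48 × (97 − 64) = 79.84 → 80

(147, 81, 80)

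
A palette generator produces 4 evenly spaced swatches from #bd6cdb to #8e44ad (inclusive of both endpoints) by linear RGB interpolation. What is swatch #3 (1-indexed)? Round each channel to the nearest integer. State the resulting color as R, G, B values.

(158, 81, 188)

With 4 swatches and endpoints inclusive, swatch 3 sits at t = (3 − 1)/(4 − 1) = 2/3 ≈ 0.6667.
#bd6cdb → (189, 108, 219); #8e44ad → (142, 68, 173).
R = 189 + 0.6667 × (142 − 189) = 157.665 → 158
G = 108 + 0.6667 × (68 − 108) = 81.332 → 81
B = 219 + 0.6667 × (173 − 219) = 188.332 → 188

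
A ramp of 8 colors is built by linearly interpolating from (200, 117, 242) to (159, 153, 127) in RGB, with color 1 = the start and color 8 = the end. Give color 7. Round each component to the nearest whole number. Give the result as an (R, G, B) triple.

With 8 swatches and endpoints inclusive, swatch 7 sits at t = (7 − 1)/(8 − 1) = 6/7 ≈ 0.8571.
R = 200 + 0.8571 × (159 − 200) = 164.859 → 165
G = 117 + 0.8571 × (153 − 117) = 147.856 → 148
B = 242 + 0.8571 × (127 − 242) = 143.434 → 143

(165, 148, 143)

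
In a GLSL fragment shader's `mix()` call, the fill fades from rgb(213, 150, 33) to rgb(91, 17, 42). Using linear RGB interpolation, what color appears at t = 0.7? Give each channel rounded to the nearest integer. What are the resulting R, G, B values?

R = 213 + 0.7 × (91 − 213) = 213 + 0.7 × -122 = 127.6 → 128
G = 150 + 0.7 × (17 − 150) = 150 + 0.7 × -133 = 56.9 → 57
B = 33 + 0.7 × (42 − 33) = 33 + 0.7 × 9 = 39.3 → 39

(128, 57, 39)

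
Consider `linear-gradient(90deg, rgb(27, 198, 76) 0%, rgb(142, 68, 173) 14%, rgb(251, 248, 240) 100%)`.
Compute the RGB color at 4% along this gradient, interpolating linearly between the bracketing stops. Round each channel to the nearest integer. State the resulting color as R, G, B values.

(60, 161, 104)

4% lies between the 0% and 14% stops, so the local fraction is t = (4 − 0)/(14 − 0) = 4/14 ≈ 0.2857.
R = 27 + 0.2857 × (142 − 27) = 59.855 → 60
G = 198 + 0.2857 × (68 − 198) = 160.859 → 161
B = 76 + 0.2857 × (173 − 76) = 103.713 → 104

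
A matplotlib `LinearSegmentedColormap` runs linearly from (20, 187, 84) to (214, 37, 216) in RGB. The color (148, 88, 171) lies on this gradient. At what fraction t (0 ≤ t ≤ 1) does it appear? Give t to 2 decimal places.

Invert the lerp on the R channel (largest span, 194): t = (148 − 20) / (214 − 20) = 128/194 = 0.65979.
Check on G: (88 − 187)/(37 − 187) = 0.66 ✓

0.66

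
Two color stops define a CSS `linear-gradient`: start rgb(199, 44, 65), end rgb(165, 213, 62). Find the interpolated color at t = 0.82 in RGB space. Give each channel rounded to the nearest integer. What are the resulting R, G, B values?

(171, 183, 63)

R = 199 + 0.82 × (165 − 199) = 199 + 0.82 × -34 = 171.12 → 171
G = 44 + 0.82 × (213 − 44) = 44 + 0.82 × 169 = 182.58 → 183
B = 65 + 0.82 × (62 − 65) = 65 + 0.82 × -3 = 62.54 → 63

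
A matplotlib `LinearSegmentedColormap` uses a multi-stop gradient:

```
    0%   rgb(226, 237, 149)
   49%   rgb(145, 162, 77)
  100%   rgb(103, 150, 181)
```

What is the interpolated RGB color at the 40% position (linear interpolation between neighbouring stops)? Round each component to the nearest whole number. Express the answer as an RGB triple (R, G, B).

40% lies between the 0% and 49% stops, so the local fraction is t = (40 − 0)/(49 − 0) = 40/49 ≈ 0.8163.
R = 226 + 0.8163 × (145 − 226) = 159.88 → 160
G = 237 + 0.8163 × (162 − 237) = 175.778 → 176
B = 149 + 0.8163 × (77 − 149) = 90.226 → 90

(160, 176, 90)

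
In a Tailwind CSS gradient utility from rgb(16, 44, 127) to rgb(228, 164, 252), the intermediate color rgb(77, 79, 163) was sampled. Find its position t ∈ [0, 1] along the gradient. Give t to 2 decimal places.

0.29

Invert the lerp on the R channel (largest span, 212): t = (77 − 16) / (228 − 16) = 61/212 = 0.28774.
Check on G: (79 − 44)/(164 − 44) = 0.2917 ✓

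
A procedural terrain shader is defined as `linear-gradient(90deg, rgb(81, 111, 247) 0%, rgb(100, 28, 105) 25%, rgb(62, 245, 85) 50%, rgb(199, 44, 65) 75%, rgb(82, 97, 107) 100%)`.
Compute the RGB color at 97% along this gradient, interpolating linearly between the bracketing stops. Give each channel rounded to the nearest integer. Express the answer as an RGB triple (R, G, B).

(96, 91, 102)

97% lies between the 75% and 100% stops, so the local fraction is t = (97 − 75)/(100 − 75) = 22/25 ≈ 0.88.
R = 199 + 0.88 × (82 − 199) = 96.04 → 96
G = 44 + 0.88 × (97 − 44) = 90.64 → 91
B = 65 + 0.88 × (107 − 65) = 101.96 → 102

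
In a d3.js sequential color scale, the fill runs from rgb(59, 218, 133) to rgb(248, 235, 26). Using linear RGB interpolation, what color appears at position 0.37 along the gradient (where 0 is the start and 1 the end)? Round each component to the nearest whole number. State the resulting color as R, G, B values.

(129, 224, 93)

R = 59 + 0.37 × (248 − 59) = 59 + 0.37 × 189 = 128.93 → 129
G = 218 + 0.37 × (235 − 218) = 218 + 0.37 × 17 = 224.29 → 224
B = 133 + 0.37 × (26 − 133) = 133 + 0.37 × -107 = 93.41 → 93
So the blended color is (129, 224, 93), about #81e05d.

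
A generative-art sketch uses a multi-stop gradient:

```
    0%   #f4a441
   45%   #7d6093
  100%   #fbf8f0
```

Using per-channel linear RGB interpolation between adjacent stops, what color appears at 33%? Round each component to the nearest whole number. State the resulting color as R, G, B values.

33% lies between the 0% and 45% stops, so the local fraction is t = (33 − 0)/(45 − 0) = 33/45 ≈ 0.7333.
#f4a441 → (244, 164, 65); #7d6093 → (125, 96, 147).
R = 244 + 0.7333 × (125 − 244) = 156.737 → 157
G = 164 + 0.7333 × (96 − 164) = 114.136 → 114
B = 65 + 0.7333 × (147 − 65) = 125.131 → 125

(157, 114, 125)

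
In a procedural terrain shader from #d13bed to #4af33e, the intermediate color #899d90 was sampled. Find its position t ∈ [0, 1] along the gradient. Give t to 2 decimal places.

Invert the lerp on the G channel (largest span, 184): t = (157 − 59) / (243 − 59) = 98/184 = 0.53261.
Check on R: (137 − 209)/(74 − 209) = 0.5333 ✓

0.53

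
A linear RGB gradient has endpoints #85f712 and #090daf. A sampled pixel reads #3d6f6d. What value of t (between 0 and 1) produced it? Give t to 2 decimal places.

0.58

Invert the lerp on the G channel (largest span, 234): t = (111 − 247) / (13 − 247) = -136/-234 = 0.5812.
Check on R: (61 − 133)/(9 − 133) = 0.5806 ✓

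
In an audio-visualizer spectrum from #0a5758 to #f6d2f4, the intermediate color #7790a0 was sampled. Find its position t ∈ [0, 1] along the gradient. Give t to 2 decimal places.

0.46

Invert the lerp on the R channel (largest span, 236): t = (119 − 10) / (246 − 10) = 109/236 = 0.46186.
Check on G: (144 − 87)/(210 − 87) = 0.4634 ✓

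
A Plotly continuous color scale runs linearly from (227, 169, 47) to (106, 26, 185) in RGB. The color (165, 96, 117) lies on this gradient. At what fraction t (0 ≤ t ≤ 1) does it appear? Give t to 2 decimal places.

0.51

Invert the lerp on the G channel (largest span, 143): t = (96 − 169) / (26 − 169) = -73/-143 = 0.51049.
Check on R: (165 − 227)/(106 − 227) = 0.5124 ✓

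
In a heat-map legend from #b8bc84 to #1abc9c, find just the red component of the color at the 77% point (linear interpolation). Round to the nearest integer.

62

R₁ = 184 (from #b8bc84), R₂ = 26 (from #1abc9c).
R = 184 + 0.77 × (26 − 184) = 62.34 → 62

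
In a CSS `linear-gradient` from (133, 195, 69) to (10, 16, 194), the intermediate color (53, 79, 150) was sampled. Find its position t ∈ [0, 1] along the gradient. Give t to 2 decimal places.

Invert the lerp on the G channel (largest span, 179): t = (79 − 195) / (16 − 195) = -116/-179 = 0.64804.
Check on R: (53 − 133)/(10 − 133) = 0.6504 ✓

0.65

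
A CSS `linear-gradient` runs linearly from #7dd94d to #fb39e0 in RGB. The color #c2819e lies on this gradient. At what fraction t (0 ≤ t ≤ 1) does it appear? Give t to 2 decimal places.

0.55

Invert the lerp on the G channel (largest span, 160): t = (129 − 217) / (57 − 217) = -88/-160 = 0.55.
Check on R: (194 − 125)/(251 − 125) = 0.5476 ✓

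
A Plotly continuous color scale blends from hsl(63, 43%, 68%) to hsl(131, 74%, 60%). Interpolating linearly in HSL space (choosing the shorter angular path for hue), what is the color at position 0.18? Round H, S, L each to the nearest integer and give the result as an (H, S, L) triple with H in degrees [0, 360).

(75, 49, 67)

Hue arc: Δh = 131 − 63 = 68° (|Δh| ≤ 180, already the shorter path).
H = 63 + 0.18 × (68) = 75.24 → 75°
S = 43 + 0.18 × (74 − 43) = 48.58 → 49%
L = 68 + 0.18 × (60 − 68) = 66.56 → 67%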